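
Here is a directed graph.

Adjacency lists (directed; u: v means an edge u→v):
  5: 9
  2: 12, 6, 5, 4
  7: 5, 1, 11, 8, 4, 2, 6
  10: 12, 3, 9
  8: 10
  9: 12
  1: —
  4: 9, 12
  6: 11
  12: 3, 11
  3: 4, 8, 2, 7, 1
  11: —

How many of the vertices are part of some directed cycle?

9

A vertex is on a directed cycle iff it belongs to a strongly connected component of size ≥ 2 (or has a self-loop).
The vertices on cycles are {2, 3, 4, 5, 7, 8, 9, 10, 12} — 9 in total.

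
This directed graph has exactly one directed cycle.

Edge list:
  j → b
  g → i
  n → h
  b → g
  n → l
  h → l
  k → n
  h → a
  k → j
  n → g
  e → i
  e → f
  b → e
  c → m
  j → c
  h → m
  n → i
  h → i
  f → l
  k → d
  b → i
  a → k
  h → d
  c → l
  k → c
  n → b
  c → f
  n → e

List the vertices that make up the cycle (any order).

a, h, k, n

DFS with gray/black marking from k:
k gray
  d gray
  d black
  c gray
    l gray
    l black
    f gray
      f→l: l black — skip
    f black
    m gray
    m black
  c black
  j gray
    b gray
      g gray
        i gray
        i black
      g black
      b→i: i black — skip
      e gray
        e→i: i black — skip
        e→f: f black — skip
      e black
    b black
    j→c: c black — skip
  j black
  n gray
    n→b: b black — skip
    n→l: l black — skip
    n→i: i black — skip
    n→e: e black — skip
    n→g: g black — skip
    h gray
      h→d: d black — skip
      h→l: l black — skip
      h→i: i black — skip
      a gray
        a→k: k is gray → back edge
Back edge closes the cycle k → n → h → a → k; its vertices are {a, h, k, n}.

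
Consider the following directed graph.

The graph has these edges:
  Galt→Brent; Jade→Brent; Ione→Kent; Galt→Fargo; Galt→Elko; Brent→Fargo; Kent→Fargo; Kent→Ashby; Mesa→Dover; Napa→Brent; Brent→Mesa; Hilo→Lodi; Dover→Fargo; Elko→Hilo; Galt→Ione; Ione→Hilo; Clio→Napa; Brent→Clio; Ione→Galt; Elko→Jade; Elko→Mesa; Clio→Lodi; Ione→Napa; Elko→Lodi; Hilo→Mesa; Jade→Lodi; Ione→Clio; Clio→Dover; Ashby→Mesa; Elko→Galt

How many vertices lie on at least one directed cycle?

6

A vertex is on a directed cycle iff it belongs to a strongly connected component of size ≥ 2 (or has a self-loop).
The vertices on cycles are {Clio, Elko, Galt, Ione, Napa, Brent} — 6 in total.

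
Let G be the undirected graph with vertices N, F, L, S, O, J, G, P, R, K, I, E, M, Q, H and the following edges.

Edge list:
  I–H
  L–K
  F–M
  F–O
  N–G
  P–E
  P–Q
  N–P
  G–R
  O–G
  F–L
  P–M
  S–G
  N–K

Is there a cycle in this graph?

Yes

DFS, tracking each vertex's parent; an edge to a visited non-parent vertex closes a cycle.
Start from F:
visit F (parent –)
  visit O (parent F)
    O–F: parent, skip
    visit G (parent O)
      G–O: parent, skip
      visit N (parent G)
        visit K (parent N)
          K–N: parent, skip
          visit L (parent K)
            L–K: parent, skip
            L–F: F visited and ≠ parent → cycle
Cycle: F – O – G – N – K – L – F.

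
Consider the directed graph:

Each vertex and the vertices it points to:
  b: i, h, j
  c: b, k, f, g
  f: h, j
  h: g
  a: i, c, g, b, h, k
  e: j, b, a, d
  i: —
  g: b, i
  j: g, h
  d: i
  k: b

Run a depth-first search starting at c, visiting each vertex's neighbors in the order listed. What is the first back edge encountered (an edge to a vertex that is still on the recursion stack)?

g→b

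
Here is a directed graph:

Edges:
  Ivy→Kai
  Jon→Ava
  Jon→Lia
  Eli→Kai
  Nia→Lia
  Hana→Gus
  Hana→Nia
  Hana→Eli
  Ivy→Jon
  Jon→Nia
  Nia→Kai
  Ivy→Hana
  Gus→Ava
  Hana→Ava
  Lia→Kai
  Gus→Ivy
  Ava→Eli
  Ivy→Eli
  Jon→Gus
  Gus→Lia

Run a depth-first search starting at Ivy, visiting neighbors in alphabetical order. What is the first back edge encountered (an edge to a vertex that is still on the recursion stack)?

Gus->Ivy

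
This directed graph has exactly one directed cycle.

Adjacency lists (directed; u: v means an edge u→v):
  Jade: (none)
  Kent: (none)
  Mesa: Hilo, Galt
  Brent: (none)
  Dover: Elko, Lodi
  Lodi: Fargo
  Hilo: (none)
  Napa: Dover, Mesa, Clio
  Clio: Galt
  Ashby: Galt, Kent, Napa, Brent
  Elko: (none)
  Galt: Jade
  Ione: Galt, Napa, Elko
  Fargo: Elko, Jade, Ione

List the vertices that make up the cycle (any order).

DFS with gray/black marking from Napa:
Napa gray
  Dover gray
    Elko gray
    Elko black
    Lodi gray
      Fargo gray
        Fargo→Elko: Elko black — skip
        Jade gray
        Jade black
        Ione gray
          Galt gray
            Galt→Jade: Jade black — skip
          Galt black
          Ione→Napa: Napa is gray → back edge
Back edge closes the cycle Napa → Dover → Lodi → Fargo → Ione → Napa; its vertices are {Ione, Lodi, Napa, Dover, Fargo}.

Ione, Lodi, Napa, Dover, Fargo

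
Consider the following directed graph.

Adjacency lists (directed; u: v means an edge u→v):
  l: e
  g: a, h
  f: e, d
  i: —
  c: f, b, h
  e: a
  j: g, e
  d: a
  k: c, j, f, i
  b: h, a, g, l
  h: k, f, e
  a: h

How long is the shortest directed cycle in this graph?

3

For each vertex v, BFS finds the shortest path from v back to v.
The shortest such closed walk is c → h → k → c, length 3.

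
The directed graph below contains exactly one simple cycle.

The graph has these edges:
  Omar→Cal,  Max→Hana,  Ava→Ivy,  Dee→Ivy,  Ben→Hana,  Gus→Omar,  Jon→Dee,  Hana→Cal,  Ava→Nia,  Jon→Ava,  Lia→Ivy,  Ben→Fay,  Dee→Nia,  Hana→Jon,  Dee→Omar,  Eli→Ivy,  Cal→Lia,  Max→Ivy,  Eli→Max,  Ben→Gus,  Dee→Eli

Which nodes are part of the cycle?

DFS with gray/black marking from Hana:
Hana gray
  Jon gray
    Ava gray
      Ivy gray
      Ivy black
      Nia gray
      Nia black
    Ava black
    Dee gray
      Eli gray
        Eli→Ivy: Ivy black — skip
        Max gray
          Max→Hana: Hana is gray → back edge
Back edge closes the cycle Hana → Jon → Dee → Eli → Max → Hana; its vertices are {Dee, Eli, Jon, Max, Hana}.

Dee, Eli, Jon, Max, Hana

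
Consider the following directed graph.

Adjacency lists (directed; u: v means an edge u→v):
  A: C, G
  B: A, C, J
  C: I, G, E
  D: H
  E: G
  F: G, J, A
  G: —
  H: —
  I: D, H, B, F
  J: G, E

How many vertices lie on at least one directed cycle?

A vertex is on a directed cycle iff it belongs to a strongly connected component of size ≥ 2 (or has a self-loop).
The vertices on cycles are {A, B, C, F, I} — 5 in total.

5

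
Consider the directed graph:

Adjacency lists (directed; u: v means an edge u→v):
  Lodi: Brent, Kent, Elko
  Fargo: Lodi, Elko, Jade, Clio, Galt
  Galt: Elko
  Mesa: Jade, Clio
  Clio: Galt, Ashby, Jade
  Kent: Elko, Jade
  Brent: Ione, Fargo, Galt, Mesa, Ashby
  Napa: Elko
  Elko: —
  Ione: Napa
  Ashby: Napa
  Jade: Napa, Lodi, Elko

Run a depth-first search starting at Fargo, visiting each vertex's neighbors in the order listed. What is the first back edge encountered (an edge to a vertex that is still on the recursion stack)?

Brent→Fargo

DFS from Fargo (visiting each vertex's neighbors in the order listed); mark gray on enter, black on exit:
Fargo gray
  Lodi gray
    Brent gray
      Ione gray
        Napa gray
          Elko gray
          Elko black
        Napa black
      Ione black
      Brent→Fargo: Fargo is gray → back edge
First back edge: Brent → Fargo.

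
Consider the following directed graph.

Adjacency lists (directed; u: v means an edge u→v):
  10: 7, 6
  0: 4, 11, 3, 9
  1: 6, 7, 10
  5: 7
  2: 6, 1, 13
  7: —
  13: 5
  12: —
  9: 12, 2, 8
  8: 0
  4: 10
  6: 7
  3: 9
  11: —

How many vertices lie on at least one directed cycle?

4

A vertex is on a directed cycle iff it belongs to a strongly connected component of size ≥ 2 (or has a self-loop).
The vertices on cycles are {0, 3, 8, 9} — 4 in total.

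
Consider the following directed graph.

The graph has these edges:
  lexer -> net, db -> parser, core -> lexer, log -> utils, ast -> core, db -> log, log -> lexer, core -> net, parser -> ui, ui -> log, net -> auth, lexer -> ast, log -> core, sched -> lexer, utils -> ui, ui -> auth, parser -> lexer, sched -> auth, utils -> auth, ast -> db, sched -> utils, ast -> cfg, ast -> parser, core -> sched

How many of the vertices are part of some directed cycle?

9

A vertex is on a directed cycle iff it belongs to a strongly connected component of size ≥ 2 (or has a self-loop).
The vertices on cycles are {db, ui, ast, log, core, lexer, sched, utils, parser} — 9 in total.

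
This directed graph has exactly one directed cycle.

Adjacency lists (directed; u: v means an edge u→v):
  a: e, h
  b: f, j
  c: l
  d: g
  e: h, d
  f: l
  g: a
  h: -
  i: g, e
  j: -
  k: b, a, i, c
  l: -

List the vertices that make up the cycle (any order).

a, d, e, g

DFS with gray/black marking from a:
a gray
  e gray
    h gray
    h black
    d gray
      g gray
        g→a: a is gray → back edge
Back edge closes the cycle a → e → d → g → a; its vertices are {a, d, e, g}.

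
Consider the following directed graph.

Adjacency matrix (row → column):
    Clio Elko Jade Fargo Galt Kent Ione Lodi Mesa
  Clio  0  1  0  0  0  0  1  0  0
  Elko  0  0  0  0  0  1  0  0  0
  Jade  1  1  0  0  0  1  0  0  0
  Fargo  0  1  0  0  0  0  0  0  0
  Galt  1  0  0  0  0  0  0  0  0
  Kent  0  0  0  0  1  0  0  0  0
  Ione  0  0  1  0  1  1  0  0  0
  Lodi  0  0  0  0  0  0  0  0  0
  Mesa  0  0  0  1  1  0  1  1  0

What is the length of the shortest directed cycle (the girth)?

3

For each vertex v, BFS finds the shortest path from v back to v.
The shortest such closed walk is Galt → Clio → Ione → Galt, length 3.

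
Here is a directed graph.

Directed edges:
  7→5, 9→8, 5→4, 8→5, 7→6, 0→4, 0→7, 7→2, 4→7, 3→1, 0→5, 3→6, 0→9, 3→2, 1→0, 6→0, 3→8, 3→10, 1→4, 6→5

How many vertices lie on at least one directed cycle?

7

A vertex is on a directed cycle iff it belongs to a strongly connected component of size ≥ 2 (or has a self-loop).
The vertices on cycles are {0, 4, 5, 6, 7, 8, 9} — 7 in total.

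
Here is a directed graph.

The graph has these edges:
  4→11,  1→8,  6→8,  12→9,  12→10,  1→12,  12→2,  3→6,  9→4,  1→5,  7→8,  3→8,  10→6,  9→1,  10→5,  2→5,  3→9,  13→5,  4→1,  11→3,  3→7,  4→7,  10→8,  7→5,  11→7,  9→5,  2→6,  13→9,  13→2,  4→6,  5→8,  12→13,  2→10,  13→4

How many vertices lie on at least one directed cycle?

7

A vertex is on a directed cycle iff it belongs to a strongly connected component of size ≥ 2 (or has a self-loop).
The vertices on cycles are {1, 3, 4, 9, 11, 12, 13} — 7 in total.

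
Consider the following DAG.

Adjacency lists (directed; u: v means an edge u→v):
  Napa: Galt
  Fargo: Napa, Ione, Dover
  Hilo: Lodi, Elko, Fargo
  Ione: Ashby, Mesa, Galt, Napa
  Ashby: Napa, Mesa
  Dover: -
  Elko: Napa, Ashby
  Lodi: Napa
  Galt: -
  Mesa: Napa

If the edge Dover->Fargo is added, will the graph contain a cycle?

Yes

Adding Dover→Fargo creates a cycle iff Fargo can already reach Dover.
Path from Fargo: Fargo → Dover.
So Fargo → … → Dover → Fargo is a cycle.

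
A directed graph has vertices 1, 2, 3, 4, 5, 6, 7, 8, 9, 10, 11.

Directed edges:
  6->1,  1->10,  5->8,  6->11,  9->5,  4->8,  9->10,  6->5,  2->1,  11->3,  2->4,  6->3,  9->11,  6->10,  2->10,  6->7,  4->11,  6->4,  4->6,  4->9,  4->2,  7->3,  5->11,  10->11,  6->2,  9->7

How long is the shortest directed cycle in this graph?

For each vertex v, BFS finds the shortest path from v back to v.
The shortest such closed walk is 4 → 6 → 4, length 2.

2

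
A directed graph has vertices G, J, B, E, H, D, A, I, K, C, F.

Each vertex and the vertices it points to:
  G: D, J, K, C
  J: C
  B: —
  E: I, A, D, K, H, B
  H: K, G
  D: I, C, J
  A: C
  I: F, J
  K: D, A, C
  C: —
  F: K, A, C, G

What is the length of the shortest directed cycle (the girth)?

4

For each vertex v, BFS finds the shortest path from v back to v.
The shortest such closed walk is I → F → G → D → I, length 4.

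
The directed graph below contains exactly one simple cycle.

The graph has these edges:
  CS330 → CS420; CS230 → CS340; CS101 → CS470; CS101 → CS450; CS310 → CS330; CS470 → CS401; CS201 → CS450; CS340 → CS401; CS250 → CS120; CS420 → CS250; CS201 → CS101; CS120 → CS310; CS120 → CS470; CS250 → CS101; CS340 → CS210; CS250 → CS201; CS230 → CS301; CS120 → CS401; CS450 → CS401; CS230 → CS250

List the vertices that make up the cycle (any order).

CS120, CS250, CS310, CS330, CS420

DFS with gray/black marking from CS250:
CS250 gray
  CS120 gray
    CS401 gray
    CS401 black
    CS310 gray
      CS330 gray
        CS420 gray
          CS420→CS250: CS250 is gray → back edge
Back edge closes the cycle CS250 → CS120 → CS310 → CS330 → CS420 → CS250; its vertices are {CS120, CS250, CS310, CS330, CS420}.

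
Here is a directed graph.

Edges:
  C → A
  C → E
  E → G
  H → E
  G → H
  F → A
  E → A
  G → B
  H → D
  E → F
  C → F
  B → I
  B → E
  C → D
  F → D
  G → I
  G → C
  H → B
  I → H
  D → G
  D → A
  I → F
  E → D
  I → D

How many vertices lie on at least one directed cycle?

A vertex is on a directed cycle iff it belongs to a strongly connected component of size ≥ 2 (or has a self-loop).
The vertices on cycles are {B, C, D, E, F, G, H, I} — 8 in total.

8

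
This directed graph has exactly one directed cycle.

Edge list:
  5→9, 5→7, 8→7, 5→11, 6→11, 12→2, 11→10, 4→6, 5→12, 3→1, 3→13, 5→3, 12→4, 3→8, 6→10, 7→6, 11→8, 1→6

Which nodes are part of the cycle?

6, 7, 8, 11

DFS with gray/black marking from 11:
11 gray
  8 gray
    7 gray
      6 gray
        6→11: 11 is gray → back edge
Back edge closes the cycle 11 → 8 → 7 → 6 → 11; its vertices are {6, 7, 8, 11}.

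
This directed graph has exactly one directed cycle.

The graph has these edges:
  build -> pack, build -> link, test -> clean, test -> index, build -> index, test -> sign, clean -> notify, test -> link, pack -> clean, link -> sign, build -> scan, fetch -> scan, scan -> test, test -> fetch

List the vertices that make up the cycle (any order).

scan, test, fetch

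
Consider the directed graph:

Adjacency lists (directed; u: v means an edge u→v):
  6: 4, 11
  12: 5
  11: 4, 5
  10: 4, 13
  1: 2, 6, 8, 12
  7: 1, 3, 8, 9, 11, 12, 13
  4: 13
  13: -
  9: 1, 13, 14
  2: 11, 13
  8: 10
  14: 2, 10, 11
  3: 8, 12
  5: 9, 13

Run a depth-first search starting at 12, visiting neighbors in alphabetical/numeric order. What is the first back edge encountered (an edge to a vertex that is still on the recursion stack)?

DFS from 12 (visiting neighbors in alphabetical/numeric order); mark gray on enter, black on exit:
12 gray
  5 gray
    9 gray
      1 gray
        2 gray
          11 gray
            4 gray
              13 gray
              13 black
            4 black
            11→5: 5 is gray → back edge
First back edge: 11 → 5.

11->5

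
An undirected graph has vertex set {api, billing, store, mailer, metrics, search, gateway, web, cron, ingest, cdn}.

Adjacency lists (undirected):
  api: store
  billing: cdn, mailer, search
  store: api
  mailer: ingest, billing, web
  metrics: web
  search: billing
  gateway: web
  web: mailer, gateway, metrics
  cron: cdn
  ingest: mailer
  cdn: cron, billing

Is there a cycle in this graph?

No

DFS, tracking each vertex's parent; an edge to a visited non-parent vertex closes a cycle.
Start from ingest:
visit ingest (parent –)
  visit mailer (parent ingest)
    mailer–ingest: parent, skip
    visit billing (parent mailer)
      visit cdn (parent billing)
        visit cron (parent cdn)
          cron–cdn: parent, skip
        cdn–billing: parent, skip
      billing–mailer: parent, skip
      visit search (parent billing)
        search–billing: parent, skip
    visit web (parent mailer)
      web–mailer: parent, skip
      visit gateway (parent web)
        gateway–web: parent, skip
      visit metrics (parent web)
        metrics–web: parent, skip
visit api (parent –)
  visit store (parent api)
    store–api: parent, skip
No non-parent visited neighbor found — the graph is a forest.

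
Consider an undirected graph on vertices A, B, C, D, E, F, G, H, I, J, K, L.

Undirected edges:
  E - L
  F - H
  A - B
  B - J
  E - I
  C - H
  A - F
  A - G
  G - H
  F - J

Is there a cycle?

Yes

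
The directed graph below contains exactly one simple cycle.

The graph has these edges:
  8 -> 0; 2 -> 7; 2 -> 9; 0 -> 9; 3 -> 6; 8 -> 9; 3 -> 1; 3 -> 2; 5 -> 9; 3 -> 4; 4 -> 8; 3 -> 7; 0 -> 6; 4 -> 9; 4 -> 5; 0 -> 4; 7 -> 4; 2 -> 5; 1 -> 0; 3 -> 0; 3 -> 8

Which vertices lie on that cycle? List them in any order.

0, 4, 8

DFS with gray/black marking from 0:
0 gray
  9 gray
  9 black
  6 gray
  6 black
  4 gray
    5 gray
      5→9: 9 black — skip
    5 black
    4→9: 9 black — skip
    8 gray
      8→0: 0 is gray → back edge
Back edge closes the cycle 0 → 4 → 8 → 0; its vertices are {0, 4, 8}.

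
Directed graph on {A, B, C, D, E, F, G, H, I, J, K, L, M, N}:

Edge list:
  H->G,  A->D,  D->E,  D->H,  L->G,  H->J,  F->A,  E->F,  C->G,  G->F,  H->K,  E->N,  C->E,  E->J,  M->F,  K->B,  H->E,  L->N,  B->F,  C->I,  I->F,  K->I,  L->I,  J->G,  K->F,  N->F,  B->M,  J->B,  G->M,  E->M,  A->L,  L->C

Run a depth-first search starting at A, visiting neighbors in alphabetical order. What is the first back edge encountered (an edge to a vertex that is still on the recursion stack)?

DFS from A (visiting neighbors in alphabetical order); mark gray on enter, black on exit:
A gray
  D gray
    E gray
      F gray
        F→A: A is gray → back edge
First back edge: F → A.

F→A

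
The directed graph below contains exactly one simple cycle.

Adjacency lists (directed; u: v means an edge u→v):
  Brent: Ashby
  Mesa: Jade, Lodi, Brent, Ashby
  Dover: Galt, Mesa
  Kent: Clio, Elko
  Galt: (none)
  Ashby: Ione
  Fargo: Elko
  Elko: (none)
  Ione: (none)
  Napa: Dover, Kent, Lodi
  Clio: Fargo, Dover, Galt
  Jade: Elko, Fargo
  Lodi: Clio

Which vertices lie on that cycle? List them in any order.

DFS with gray/black marking from Dover:
Dover gray
  Galt gray
  Galt black
  Mesa gray
    Jade gray
      Elko gray
      Elko black
      Fargo gray
        Fargo→Elko: Elko black — skip
      Fargo black
    Jade black
    Lodi gray
      Clio gray
        Clio→Fargo: Fargo black — skip
        Clio→Dover: Dover is gray → back edge
Back edge closes the cycle Dover → Mesa → Lodi → Clio → Dover; its vertices are {Clio, Lodi, Mesa, Dover}.

Clio, Lodi, Mesa, Dover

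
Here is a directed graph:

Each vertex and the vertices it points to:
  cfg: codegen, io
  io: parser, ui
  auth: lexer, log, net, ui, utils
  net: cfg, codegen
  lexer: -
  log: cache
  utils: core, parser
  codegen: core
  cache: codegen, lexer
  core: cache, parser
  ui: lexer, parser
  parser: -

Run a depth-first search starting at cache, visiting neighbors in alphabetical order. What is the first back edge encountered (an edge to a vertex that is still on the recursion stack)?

DFS from cache (visiting neighbors in alphabetical order); mark gray on enter, black on exit:
cache gray
  codegen gray
    core gray
      core→cache: cache is gray → back edge
First back edge: core → cache.

core->cache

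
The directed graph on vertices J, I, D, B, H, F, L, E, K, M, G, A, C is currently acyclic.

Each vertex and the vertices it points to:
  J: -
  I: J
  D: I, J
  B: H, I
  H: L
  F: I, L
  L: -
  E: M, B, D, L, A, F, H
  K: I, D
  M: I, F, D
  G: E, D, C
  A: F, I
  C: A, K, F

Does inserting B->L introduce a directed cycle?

Adding B→L creates a cycle iff L can already reach B.
Explore from L: no path reaches B. The graph stays acyclic.

No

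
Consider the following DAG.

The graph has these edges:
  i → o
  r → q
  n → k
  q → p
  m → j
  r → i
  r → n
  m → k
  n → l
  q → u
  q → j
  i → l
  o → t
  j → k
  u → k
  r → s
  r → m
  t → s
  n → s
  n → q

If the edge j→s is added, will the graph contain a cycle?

No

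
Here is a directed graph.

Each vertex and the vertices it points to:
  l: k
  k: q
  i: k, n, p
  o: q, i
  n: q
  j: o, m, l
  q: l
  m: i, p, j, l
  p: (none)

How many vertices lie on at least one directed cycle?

5

A vertex is on a directed cycle iff it belongs to a strongly connected component of size ≥ 2 (or has a self-loop).
The vertices on cycles are {j, k, l, m, q} — 5 in total.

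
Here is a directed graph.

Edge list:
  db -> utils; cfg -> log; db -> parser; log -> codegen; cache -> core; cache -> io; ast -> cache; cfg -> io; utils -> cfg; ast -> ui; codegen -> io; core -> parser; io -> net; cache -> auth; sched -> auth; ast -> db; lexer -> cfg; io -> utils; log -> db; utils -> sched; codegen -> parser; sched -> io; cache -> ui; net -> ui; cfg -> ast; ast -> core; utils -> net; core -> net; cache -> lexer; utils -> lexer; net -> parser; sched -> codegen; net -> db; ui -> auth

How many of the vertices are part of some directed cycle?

A vertex is on a directed cycle iff it belongs to a strongly connected component of size ≥ 2 (or has a self-loop).
The vertices on cycles are {db, io, ast, cfg, log, net, core, cache, lexer, sched, utils, codegen} — 12 in total.

12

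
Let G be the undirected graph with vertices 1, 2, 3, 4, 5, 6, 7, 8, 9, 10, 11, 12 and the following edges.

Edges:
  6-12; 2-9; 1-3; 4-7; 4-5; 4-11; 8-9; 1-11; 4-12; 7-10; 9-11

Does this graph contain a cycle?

No

DFS, tracking each vertex's parent; an edge to a visited non-parent vertex closes a cycle.
Start from 5:
visit 5 (parent –)
  visit 4 (parent 5)
    visit 11 (parent 4)
      visit 9 (parent 11)
        visit 8 (parent 9)
          8–9: parent, skip
        9–11: parent, skip
        visit 2 (parent 9)
          2–9: parent, skip
      visit 1 (parent 11)
        1–11: parent, skip
        visit 3 (parent 1)
          3–1: parent, skip
      11–4: parent, skip
    4–5: parent, skip
    visit 7 (parent 4)
      7–4: parent, skip
      visit 10 (parent 7)
        10–7: parent, skip
    visit 12 (parent 4)
      12–4: parent, skip
      visit 6 (parent 12)
        6–12: parent, skip
No non-parent visited neighbor found — the graph is a forest.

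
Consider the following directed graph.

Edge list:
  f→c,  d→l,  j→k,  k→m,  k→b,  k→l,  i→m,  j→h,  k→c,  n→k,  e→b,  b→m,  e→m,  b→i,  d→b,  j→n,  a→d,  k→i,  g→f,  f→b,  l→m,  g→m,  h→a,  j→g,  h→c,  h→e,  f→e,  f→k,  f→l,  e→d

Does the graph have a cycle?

No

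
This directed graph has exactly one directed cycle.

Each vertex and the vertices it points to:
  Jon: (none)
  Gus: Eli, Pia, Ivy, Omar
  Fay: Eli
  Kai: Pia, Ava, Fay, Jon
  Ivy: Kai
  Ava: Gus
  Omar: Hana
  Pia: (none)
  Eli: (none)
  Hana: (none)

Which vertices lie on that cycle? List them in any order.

DFS with gray/black marking from Gus:
Gus gray
  Eli gray
  Eli black
  Pia gray
  Pia black
  Ivy gray
    Kai gray
      Kai→Pia: Pia black — skip
      Ava gray
        Ava→Gus: Gus is gray → back edge
Back edge closes the cycle Gus → Ivy → Kai → Ava → Gus; its vertices are {Ava, Gus, Ivy, Kai}.

Ava, Gus, Ivy, Kai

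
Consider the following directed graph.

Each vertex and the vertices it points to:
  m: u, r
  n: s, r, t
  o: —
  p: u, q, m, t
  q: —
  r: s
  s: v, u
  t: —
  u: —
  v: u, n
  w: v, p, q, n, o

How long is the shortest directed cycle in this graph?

For each vertex v, BFS finds the shortest path from v back to v.
The shortest such closed walk is v → n → s → v, length 3.

3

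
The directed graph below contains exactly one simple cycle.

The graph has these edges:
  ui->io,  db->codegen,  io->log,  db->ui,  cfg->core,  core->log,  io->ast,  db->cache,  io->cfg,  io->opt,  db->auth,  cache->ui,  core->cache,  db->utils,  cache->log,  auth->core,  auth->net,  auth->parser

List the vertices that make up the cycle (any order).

DFS with gray/black marking from cache:
cache gray
  ui gray
    io gray
      opt gray
      opt black
      ast gray
      ast black
      cfg gray
        core gray
          log gray
          log black
          core→cache: cache is gray → back edge
Back edge closes the cycle cache → ui → io → cfg → core → cache; its vertices are {io, ui, cfg, core, cache}.

io, ui, cfg, core, cache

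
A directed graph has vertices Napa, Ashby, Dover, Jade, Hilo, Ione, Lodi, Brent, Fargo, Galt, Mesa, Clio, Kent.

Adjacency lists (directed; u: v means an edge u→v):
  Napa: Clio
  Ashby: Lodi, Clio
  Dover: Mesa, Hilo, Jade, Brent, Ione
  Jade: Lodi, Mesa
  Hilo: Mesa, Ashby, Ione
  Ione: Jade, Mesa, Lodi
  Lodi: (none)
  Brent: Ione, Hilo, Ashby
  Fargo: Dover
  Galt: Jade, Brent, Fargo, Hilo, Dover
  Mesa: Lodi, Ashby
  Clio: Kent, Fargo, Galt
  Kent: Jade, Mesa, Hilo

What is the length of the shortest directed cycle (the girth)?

4

For each vertex v, BFS finds the shortest path from v back to v.
The shortest such closed walk is Clio → Galt → Brent → Ashby → Clio, length 4.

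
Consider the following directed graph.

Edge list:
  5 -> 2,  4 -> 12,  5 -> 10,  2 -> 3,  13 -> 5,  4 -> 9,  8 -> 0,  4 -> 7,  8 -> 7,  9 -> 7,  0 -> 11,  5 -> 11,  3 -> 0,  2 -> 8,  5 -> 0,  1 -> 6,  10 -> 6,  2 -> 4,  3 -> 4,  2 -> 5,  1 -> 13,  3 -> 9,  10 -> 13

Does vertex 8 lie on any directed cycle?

No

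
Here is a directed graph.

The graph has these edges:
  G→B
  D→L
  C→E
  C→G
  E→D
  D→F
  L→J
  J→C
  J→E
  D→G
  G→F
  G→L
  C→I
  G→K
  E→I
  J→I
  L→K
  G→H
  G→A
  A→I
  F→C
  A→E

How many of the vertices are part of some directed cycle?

8

A vertex is on a directed cycle iff it belongs to a strongly connected component of size ≥ 2 (or has a self-loop).
The vertices on cycles are {A, C, D, E, F, G, J, L} — 8 in total.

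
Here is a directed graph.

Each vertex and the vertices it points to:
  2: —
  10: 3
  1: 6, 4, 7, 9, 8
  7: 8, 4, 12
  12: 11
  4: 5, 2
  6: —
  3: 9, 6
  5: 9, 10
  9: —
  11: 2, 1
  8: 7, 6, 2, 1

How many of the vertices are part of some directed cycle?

A vertex is on a directed cycle iff it belongs to a strongly connected component of size ≥ 2 (or has a self-loop).
The vertices on cycles are {1, 7, 8, 11, 12} — 5 in total.

5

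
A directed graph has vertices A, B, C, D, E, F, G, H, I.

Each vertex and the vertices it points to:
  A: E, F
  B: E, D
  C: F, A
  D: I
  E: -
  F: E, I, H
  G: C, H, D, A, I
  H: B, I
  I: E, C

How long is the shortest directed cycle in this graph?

3

For each vertex v, BFS finds the shortest path from v back to v.
The shortest such closed walk is C → F → I → C, length 3.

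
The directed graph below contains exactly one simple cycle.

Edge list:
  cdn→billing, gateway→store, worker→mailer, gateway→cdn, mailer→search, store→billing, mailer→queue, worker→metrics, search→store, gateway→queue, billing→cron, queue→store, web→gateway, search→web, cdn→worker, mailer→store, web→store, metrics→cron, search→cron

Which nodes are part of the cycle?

cdn, web, mailer, search, worker, gateway

DFS with gray/black marking from worker:
worker gray
  metrics gray
    cron gray
    cron black
  metrics black
  mailer gray
    queue gray
      store gray
        billing gray
          billing→cron: cron black — skip
        billing black
      store black
    queue black
    mailer→store: store black — skip
    search gray
      web gray
        web→store: store black — skip
        gateway gray
          cdn gray
            cdn→worker: worker is gray → back edge
Back edge closes the cycle worker → mailer → search → web → gateway → cdn → worker; its vertices are {cdn, web, mailer, search, worker, gateway}.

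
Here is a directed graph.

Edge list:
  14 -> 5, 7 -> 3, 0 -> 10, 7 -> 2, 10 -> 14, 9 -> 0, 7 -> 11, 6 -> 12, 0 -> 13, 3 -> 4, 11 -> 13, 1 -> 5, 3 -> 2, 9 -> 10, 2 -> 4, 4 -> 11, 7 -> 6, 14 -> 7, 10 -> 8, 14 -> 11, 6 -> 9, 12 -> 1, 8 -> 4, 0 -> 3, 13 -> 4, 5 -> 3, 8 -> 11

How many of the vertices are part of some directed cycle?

9

A vertex is on a directed cycle iff it belongs to a strongly connected component of size ≥ 2 (or has a self-loop).
The vertices on cycles are {0, 4, 6, 7, 9, 10, 11, 13, 14} — 9 in total.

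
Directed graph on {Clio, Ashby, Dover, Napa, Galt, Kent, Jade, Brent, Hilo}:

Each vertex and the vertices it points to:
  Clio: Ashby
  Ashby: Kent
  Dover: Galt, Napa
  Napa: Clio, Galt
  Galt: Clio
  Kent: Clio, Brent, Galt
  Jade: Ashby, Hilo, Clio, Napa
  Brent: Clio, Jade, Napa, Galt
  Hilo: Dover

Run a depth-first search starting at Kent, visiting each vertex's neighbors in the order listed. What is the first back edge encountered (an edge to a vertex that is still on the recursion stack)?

DFS from Kent (visiting each vertex's neighbors in the order listed); mark gray on enter, black on exit:
Kent gray
  Clio gray
    Ashby gray
      Ashby→Kent: Kent is gray → back edge
First back edge: Ashby → Kent.

Ashby->Kent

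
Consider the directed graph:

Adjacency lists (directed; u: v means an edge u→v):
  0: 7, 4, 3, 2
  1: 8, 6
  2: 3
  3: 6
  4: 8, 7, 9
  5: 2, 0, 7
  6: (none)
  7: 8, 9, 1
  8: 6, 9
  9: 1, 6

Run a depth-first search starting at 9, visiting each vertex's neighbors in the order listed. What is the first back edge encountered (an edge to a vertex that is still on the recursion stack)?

DFS from 9 (visiting each vertex's neighbors in the order listed); mark gray on enter, black on exit:
9 gray
  1 gray
    8 gray
      6 gray
      6 black
      8→9: 9 is gray → back edge
First back edge: 8 → 9.

8→9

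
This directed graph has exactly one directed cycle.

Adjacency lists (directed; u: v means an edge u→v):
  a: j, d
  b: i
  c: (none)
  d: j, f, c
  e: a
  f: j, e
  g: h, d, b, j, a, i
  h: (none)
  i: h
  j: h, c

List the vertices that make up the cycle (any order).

DFS with gray/black marking from a:
a gray
  j gray
    h gray
    h black
    c gray
    c black
  j black
  d gray
    d→j: j black — skip
    f gray
      f→j: j black — skip
      e gray
        e→a: a is gray → back edge
Back edge closes the cycle a → d → f → e → a; its vertices are {a, d, e, f}.

a, d, e, f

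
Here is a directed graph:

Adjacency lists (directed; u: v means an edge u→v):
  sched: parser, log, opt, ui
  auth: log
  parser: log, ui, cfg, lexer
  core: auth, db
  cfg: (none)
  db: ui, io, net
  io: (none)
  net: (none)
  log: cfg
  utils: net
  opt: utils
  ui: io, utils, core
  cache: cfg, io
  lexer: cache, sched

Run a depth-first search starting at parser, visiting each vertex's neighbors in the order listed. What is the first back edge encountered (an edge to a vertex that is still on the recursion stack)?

DFS from parser (visiting each vertex's neighbors in the order listed); mark gray on enter, black on exit:
parser gray
  log gray
    cfg gray
    cfg black
  log black
  ui gray
    io gray
    io black
    utils gray
      net gray
      net black
    utils black
    core gray
      auth gray
        auth→log: log black — skip
      auth black
      db gray
        db→ui: ui is gray → back edge
First back edge: db → ui.

db→ui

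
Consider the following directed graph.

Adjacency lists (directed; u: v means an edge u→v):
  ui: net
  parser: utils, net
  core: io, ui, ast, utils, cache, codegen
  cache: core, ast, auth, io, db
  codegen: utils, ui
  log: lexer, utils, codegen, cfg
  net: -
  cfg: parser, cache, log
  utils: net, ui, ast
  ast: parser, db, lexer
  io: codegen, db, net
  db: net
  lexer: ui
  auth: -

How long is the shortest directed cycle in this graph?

2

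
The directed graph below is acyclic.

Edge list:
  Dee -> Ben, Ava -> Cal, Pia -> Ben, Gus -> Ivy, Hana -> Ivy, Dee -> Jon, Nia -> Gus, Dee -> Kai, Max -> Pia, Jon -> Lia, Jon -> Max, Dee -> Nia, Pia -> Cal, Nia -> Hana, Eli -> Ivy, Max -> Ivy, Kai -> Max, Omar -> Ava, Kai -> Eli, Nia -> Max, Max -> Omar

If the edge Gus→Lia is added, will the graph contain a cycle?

Adding Gus→Lia creates a cycle iff Lia can already reach Gus.
Explore from Lia: no path reaches Gus. The graph stays acyclic.

No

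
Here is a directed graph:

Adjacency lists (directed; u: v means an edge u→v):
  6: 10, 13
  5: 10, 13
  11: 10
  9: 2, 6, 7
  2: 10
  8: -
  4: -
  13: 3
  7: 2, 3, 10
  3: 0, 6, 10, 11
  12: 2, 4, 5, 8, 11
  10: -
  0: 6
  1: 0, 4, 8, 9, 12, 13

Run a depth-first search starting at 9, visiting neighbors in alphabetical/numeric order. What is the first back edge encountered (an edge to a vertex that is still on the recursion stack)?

DFS from 9 (visiting neighbors in alphabetical/numeric order); mark gray on enter, black on exit:
9 gray
  2 gray
    10 gray
    10 black
  2 black
  6 gray
    6→10: 10 black — skip
    13 gray
      3 gray
        0 gray
          0→6: 6 is gray → back edge
First back edge: 0 → 6.

0→6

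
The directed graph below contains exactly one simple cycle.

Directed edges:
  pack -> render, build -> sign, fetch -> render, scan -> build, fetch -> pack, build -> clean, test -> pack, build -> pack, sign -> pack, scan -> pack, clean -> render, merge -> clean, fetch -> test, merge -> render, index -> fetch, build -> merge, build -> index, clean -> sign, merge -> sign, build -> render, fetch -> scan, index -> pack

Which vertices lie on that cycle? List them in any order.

scan, build, fetch, index

DFS with gray/black marking from build:
build gray
  clean gray
    sign gray
      pack gray
        render gray
        render black
      pack black
    sign black
    clean→render: render black — skip
  clean black
  merge gray
    merge→sign: sign black — skip
    merge→clean: clean black — skip
    merge→render: render black — skip
  merge black
  build→sign: sign black — skip
  index gray
    fetch gray
      fetch→render: render black — skip
      test gray
        test→pack: pack black — skip
      test black
      scan gray
        scan→pack: pack black — skip
        scan→build: build is gray → back edge
Back edge closes the cycle build → index → fetch → scan → build; its vertices are {scan, build, fetch, index}.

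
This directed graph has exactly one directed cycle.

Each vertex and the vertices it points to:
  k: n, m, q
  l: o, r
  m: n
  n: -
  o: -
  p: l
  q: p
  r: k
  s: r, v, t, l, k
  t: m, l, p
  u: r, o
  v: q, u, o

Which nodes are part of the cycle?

k, l, p, q, r

DFS with gray/black marking from k:
k gray
  n gray
  n black
  m gray
    m→n: n black — skip
  m black
  q gray
    p gray
      l gray
        o gray
        o black
        r gray
          r→k: k is gray → back edge
Back edge closes the cycle k → q → p → l → r → k; its vertices are {k, l, p, q, r}.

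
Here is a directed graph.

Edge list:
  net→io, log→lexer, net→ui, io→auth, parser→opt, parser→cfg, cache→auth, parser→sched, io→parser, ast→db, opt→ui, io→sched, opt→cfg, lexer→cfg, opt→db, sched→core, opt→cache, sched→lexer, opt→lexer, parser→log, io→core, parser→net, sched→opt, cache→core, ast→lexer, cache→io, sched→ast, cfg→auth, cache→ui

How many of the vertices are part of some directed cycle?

6

A vertex is on a directed cycle iff it belongs to a strongly connected component of size ≥ 2 (or has a self-loop).
The vertices on cycles are {io, net, opt, cache, sched, parser} — 6 in total.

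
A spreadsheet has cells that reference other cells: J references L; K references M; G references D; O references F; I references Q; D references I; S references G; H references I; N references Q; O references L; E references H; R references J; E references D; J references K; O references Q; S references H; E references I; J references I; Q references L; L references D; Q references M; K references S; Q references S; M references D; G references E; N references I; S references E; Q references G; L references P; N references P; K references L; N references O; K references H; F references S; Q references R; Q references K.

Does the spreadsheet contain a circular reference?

Yes

DFS with white/gray/black marking, starting from H:
H gray
  I gray
    Q gray
      K gray
        S gray
          G gray
            E gray
              E→H: H is gray → back edge
Back edge found, so a cycle exists: H → I → Q → K → S → G → E → H.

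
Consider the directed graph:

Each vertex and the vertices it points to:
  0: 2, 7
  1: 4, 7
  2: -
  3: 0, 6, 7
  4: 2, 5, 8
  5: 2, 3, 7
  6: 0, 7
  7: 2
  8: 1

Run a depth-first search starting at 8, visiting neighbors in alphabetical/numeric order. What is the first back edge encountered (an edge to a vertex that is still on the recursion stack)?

4->8

DFS from 8 (visiting neighbors in alphabetical/numeric order); mark gray on enter, black on exit:
8 gray
  1 gray
    4 gray
      2 gray
      2 black
      5 gray
        5→2: 2 black — skip
        3 gray
          0 gray
            0→2: 2 black — skip
            7 gray
              7→2: 2 black — skip
            7 black
          0 black
          6 gray
            6→0: 0 black — skip
            6→7: 7 black — skip
          6 black
          3→7: 7 black — skip
        3 black
        5→7: 7 black — skip
      5 black
      4→8: 8 is gray → back edge
First back edge: 4 → 8.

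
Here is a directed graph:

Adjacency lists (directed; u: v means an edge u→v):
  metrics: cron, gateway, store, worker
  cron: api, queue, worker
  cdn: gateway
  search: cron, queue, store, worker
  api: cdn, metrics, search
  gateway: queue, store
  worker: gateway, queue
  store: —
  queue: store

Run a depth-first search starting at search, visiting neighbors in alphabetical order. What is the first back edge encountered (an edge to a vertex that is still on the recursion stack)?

DFS from search (visiting neighbors in alphabetical order); mark gray on enter, black on exit:
search gray
  cron gray
    api gray
      cdn gray
        gateway gray
          queue gray
            store gray
            store black
          queue black
          gateway→store: store black — skip
        gateway black
      cdn black
      metrics gray
        metrics→cron: cron is gray → back edge
First back edge: metrics → cron.

metrics->cron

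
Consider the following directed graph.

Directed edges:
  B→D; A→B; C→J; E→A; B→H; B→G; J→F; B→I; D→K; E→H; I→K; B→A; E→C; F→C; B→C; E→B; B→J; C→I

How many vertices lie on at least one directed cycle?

5

A vertex is on a directed cycle iff it belongs to a strongly connected component of size ≥ 2 (or has a self-loop).
The vertices on cycles are {A, B, C, F, J} — 5 in total.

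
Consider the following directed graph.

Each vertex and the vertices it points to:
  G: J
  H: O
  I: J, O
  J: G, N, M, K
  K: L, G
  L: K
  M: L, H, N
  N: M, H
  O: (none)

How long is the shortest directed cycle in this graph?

2

For each vertex v, BFS finds the shortest path from v back to v.
The shortest such closed walk is J → G → J, length 2.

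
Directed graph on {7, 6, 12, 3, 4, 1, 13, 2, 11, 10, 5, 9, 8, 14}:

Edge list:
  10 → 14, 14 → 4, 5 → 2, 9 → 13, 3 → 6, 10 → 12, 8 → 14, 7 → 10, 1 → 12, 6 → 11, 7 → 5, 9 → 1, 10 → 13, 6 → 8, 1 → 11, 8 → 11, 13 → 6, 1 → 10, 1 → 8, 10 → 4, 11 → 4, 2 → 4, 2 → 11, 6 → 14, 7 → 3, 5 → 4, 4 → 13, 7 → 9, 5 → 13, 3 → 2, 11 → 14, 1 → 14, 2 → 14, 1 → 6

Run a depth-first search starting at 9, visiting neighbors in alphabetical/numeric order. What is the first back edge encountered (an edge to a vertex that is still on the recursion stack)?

13→6

DFS from 9 (visiting neighbors in alphabetical/numeric order); mark gray on enter, black on exit:
9 gray
  1 gray
    6 gray
      8 gray
        11 gray
          4 gray
            13 gray
              13→6: 6 is gray → back edge
First back edge: 13 → 6.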